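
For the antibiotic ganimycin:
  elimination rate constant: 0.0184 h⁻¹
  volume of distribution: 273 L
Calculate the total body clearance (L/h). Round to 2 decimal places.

5.02 L/h

CL = k × Vd = 0.0184 × 273 = 5.023 L/h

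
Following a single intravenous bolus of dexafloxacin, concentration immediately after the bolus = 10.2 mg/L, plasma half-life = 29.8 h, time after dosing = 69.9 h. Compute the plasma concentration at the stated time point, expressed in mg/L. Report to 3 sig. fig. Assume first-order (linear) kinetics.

2.01 mg/L

k = ln2 / t½ = 0.693147 / 29.8 = 0.02326 h⁻¹
C = C₀ · e^(−k·t) = 10.20 × e^(−0.02326 × 69.9)
  = 10.20 × 0.1967 = 2.006 mg/L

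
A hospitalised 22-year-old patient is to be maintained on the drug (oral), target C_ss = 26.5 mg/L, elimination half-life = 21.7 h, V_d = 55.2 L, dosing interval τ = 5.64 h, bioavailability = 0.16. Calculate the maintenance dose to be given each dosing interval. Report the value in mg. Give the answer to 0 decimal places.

1647 mg

k = ln2 / t½ = 0.693147 / 21.7 = 0.03194 h⁻¹
CL = k × Vd = 0.03194 × 55.2 = 1.763 L/h
At steady state, F × (Dose/τ) = Css × CL.
Dose = Css × CL × τ / F = 26.5 × 1.763 × 5.64 / 0.16 = 1647 mg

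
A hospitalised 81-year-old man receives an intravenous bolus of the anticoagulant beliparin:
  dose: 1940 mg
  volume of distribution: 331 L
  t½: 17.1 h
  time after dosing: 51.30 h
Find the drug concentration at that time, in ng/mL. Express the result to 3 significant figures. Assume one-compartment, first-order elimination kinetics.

733 ng/mL

C₀ = Dose / Vd = 1940 / 331 = 5.861 mg/L
k = ln2 / t½ = 0.693147 / 17.1 = 0.04053 h⁻¹
t / t½ = 51.30 / 17.1 = 3 half-lives
C = C₀ × (1/2)^3 = 5.861 × 0.1250 = 0.7326 mg/L
Convert: 0.7326 mg/L × 1000 = 732.6 ng/mL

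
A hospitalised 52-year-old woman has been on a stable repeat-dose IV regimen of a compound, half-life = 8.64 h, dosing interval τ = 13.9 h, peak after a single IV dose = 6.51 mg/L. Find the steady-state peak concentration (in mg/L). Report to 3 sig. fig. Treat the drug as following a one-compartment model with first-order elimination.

9.69 mg/L

k = ln2 / t½ = 0.693147 / 8.64 = 0.08023 h⁻¹
e^(−kτ) = e^(−0.08023 × 13.9) = 0.3279
Accumulation ratio R = 1 / (1 − e^(−kτ)) = 1 / (1 − 0.3279) = 1.488
Steady-state peak = C₀ × R = 6.51 × 1.488 = 9.687 mg/L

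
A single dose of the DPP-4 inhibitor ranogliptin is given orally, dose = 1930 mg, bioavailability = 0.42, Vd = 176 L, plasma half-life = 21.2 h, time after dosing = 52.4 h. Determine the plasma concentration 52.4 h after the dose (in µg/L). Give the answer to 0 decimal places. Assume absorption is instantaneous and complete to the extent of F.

Amount reaching circulation = F × Dose = 0.42 × 1930 = 810.6 mg
C₀ = F·Dose / Vd = 810.6 / 176 = 4.606 mg/L
k = ln2 / t½ = 0.693147 / 21.2 = 0.03270 h⁻¹
C = C₀ · e^(−k·t) = 4.606 × e^(−0.03270 × 52.4)
  = 4.606 × 0.1802 = 0.8300 mg/L
Convert: 0.8300 mg/L × 1000 = 830.0 µg/L

830 µg/L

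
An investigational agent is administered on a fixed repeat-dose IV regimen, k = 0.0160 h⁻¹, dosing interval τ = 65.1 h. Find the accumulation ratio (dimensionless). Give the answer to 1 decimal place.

1.5

e^(−kτ) = e^(−0.01600 × 65.1) = 0.3529
Accumulation ratio R = 1 / (1 − e^(−kτ)) = 1 / (1 − 0.3529) = 1.545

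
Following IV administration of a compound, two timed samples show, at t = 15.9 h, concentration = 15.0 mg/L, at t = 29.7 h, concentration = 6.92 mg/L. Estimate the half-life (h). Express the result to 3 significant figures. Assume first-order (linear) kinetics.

k = ln(C₁/C₂) / (t₂ − t₁) = ln(15.0/6.92) / (29.7 − 15.9)
  = 0.7736 / 13.80 = 0.05606 h⁻¹
t½ = ln2 / k = 0.693147 / 0.05606 = 12.36 h

12.4 h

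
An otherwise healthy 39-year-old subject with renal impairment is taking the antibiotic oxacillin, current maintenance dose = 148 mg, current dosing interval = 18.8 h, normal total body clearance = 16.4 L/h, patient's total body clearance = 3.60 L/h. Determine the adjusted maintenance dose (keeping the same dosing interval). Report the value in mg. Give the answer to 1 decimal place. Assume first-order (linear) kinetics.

To keep the same average steady-state level, dosing rate must scale with clearance.
CL ratio = 3.60 / 16.4 = 0.2195
New dose (same interval) = 148 × 0.2195 = 32.49 mg

32.5 mg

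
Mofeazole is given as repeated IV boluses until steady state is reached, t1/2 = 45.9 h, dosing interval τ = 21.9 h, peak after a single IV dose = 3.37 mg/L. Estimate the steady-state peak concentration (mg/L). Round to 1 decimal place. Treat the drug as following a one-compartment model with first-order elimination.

k = ln2 / t½ = 0.693147 / 45.9 = 0.01510 h⁻¹
e^(−kτ) = e^(−0.01510 × 21.9) = 0.7184
Accumulation ratio R = 1 / (1 − e^(−kτ)) = 1 / (1 − 0.7184) = 3.551
Steady-state peak = C₀ × R = 3.37 × 3.551 = 11.97 mg/L

12.0 mg/L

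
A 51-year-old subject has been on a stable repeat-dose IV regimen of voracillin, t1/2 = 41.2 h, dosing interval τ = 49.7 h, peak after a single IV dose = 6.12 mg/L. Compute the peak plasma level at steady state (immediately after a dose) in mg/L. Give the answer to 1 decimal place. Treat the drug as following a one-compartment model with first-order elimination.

k = ln2 / t½ = 0.693147 / 41.2 = 0.01682 h⁻¹
e^(−kτ) = e^(−0.01682 × 49.7) = 0.4335
Accumulation ratio R = 1 / (1 − e^(−kτ)) = 1 / (1 − 0.4335) = 1.765
Steady-state peak = C₀ × R = 6.12 × 1.765 = 10.80 mg/L

10.8 mg/L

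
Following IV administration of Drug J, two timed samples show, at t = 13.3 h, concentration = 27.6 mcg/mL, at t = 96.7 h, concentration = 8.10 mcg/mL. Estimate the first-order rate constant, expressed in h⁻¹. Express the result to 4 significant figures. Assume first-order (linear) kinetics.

k = ln(C₁/C₂) / (t₂ − t₁) = ln(27.6/8.10) / (96.7 − 13.3)
  = 1.226 / 83.40 = 0.01470 h⁻¹

0.01470 h⁻¹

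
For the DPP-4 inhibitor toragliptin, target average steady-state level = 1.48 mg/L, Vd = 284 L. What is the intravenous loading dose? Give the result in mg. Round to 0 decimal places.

420 mg

LD = Css × Vd = 1.48 × 284 = 420.3 mg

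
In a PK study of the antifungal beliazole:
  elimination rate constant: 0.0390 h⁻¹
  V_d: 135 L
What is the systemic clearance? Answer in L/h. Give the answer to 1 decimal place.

CL = k × Vd = 0.0390 × 135 = 5.265 L/h

5.3 L/h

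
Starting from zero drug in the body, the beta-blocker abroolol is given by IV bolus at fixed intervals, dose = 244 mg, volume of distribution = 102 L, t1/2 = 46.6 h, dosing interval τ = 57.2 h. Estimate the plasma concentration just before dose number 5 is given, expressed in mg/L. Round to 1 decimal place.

1.7 mg/L

C₀ per dose = Dose / Vd = 244 / 102 = 2.392 mg/L
k = ln2 / t½ = 0.693147 / 46.6 = 0.01487 h⁻¹
Fraction remaining after one interval: r = e^(−kτ) = e^(−0.01487 × 57.2) = 0.4272
Before dose 5, 4 doses have been given (aged 1τ, 2τ, 3τ, 4τ).
C_trough = C₀ × (r + r² + … + r^4) = C₀ × r(1−r^4)/(1−r)
        = 2.392 × 0.4272 × (1 − 0.03331) / (1 − 0.4272) = 1.725 mg/L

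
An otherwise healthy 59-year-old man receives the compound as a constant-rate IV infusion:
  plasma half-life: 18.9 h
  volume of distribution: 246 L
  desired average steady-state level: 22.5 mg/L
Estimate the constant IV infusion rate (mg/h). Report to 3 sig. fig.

k = ln2 / t½ = 0.693147 / 18.9 = 0.03667 h⁻¹
CL = k × Vd = 0.03667 × 246 = 9.021 L/h
At steady state, infusion rate R₀ = Css × CL = 22.5 × 9.021 = 203.0 mg/h

203 mg/h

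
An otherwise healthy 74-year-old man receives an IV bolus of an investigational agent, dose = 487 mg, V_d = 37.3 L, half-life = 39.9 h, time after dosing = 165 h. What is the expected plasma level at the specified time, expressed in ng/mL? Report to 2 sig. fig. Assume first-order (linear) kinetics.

740 ng/mL

C₀ = Dose / Vd = 487.0 / 37.3 = 13.06 mg/L
k = ln2 / t½ = 0.693147 / 39.9 = 0.01737 h⁻¹
C = C₀ · e^(−k·t) = 13.06 × e^(−0.01737 × 165)
  = 13.06 × 0.05692 = 0.7434 mg/L
Convert: 0.7434 mg/L × 1000 = 743.4 ng/mL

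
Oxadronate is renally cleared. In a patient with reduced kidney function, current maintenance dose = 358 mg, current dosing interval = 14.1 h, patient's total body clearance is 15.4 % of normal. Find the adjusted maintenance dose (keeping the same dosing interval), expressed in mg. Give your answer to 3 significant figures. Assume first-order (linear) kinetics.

To keep the same average steady-state level, dosing rate must scale with clearance.
CL ratio = 15.4 / 100 = 0.1540
New dose (same interval) = 358 × 0.1540 = 55.13 mg

55.1 mg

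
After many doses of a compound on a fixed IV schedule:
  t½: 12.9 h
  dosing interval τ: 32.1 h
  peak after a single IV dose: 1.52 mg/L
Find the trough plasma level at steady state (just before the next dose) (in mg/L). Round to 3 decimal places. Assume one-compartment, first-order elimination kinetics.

0.330 mg/L

k = ln2 / t½ = 0.693147 / 12.9 = 0.05373 h⁻¹
e^(−kτ) = e^(−0.05373 × 32.1) = 0.1782
Accumulation ratio R = 1 / (1 − e^(−kτ)) = 1 / (1 − 0.1782) = 1.217
Steady-state trough = C₀ × R × e^(−kτ) = 1.52 × 1.217 × 0.1782 = 0.3296 mg/L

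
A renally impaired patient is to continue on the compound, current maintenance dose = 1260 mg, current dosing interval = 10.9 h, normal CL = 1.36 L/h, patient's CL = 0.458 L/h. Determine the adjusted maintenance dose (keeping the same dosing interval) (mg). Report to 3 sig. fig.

To keep the same average steady-state level, dosing rate must scale with clearance.
CL ratio = 0.458 / 1.36 = 0.3368
New dose (same interval) = 1260 × 0.3368 = 424.4 mg

424 mg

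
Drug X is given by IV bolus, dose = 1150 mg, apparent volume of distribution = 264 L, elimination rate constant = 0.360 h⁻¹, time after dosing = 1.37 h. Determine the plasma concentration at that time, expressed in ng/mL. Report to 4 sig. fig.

C₀ = Dose / Vd = 1150 / 264 = 4.356 mg/L
C = C₀ · e^(−k·t) = 4.356 × e^(−0.3600 × 1.37)
  = 4.356 × 0.6107 = 2.660 mg/L
Convert: 2.660 mg/L × 1000 = 2660 ng/mL

2660 ng/mL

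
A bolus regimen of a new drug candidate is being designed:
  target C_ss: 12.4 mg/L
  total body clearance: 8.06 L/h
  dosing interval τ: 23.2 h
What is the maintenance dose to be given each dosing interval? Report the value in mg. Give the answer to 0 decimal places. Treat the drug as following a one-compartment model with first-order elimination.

2319 mg

At steady state, Dose/τ = Css × CL.
Dose = Css × CL × τ = 12.4 × 8.060 × 23.2 = 2319 mg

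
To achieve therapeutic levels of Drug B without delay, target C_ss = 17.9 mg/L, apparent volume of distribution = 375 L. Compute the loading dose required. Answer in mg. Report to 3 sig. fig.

LD = Css × Vd = 17.9 × 375 = 6713 mg

6710 mg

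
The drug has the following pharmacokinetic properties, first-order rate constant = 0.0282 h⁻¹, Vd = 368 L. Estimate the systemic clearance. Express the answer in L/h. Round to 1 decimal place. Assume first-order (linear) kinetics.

10.4 L/h

CL = k × Vd = 0.0282 × 368 = 10.38 L/h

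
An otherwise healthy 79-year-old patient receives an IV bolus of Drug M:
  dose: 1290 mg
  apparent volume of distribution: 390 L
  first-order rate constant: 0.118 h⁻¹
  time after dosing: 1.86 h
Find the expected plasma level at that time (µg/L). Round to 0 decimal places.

2656 µg/L

C₀ = Dose / Vd = 1290 / 390 = 3.308 mg/L
C = C₀ · e^(−k·t) = 3.308 × e^(−0.1180 × 1.86)
  = 3.308 × 0.8029 = 2.656 mg/L
Convert: 2.656 mg/L × 1000 = 2656 µg/L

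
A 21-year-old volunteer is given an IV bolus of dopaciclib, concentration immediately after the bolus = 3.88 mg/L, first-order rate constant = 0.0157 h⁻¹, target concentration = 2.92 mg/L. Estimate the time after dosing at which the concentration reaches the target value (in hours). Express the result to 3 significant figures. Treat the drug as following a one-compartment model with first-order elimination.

18.1 h

t = ln(C₀ / C) / k = ln(3.880 / 2.92) / 0.01570
  = ln(1.329) / 0.01570 = 0.2844 / 0.01570 = 18.11 h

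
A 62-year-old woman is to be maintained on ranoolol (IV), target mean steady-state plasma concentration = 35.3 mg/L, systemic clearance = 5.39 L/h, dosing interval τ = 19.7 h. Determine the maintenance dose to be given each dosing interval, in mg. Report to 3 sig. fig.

3750 mg

At steady state, Dose/τ = Css × CL.
Dose = Css × CL × τ = 35.3 × 5.390 × 19.7 = 3748 mg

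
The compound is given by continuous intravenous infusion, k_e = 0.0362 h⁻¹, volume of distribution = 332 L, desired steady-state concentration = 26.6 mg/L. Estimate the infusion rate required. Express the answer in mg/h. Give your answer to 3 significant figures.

320 mg/h

CL = k × Vd = 0.03620 × 332 = 12.02 L/h
At steady state, infusion rate R₀ = Css × CL = 26.6 × 12.02 = 319.7 mg/h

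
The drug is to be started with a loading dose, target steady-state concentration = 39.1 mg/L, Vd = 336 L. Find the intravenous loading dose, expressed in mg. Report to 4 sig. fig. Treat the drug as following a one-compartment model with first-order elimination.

13140 mg

LD = Css × Vd = 39.1 × 336 = 13140 mg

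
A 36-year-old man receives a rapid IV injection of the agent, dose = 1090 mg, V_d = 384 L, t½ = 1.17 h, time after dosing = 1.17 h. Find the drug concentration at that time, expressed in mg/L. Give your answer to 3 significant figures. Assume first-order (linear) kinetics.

C₀ = Dose / Vd = 1090 / 384 = 2.839 mg/L
k = ln2 / t½ = 0.693147 / 1.17 = 0.5924 h⁻¹
C = C₀ · e^(−k·t) = 2.839 × e^(−0.5924 × 1.17)
  = 2.839 × 0.5000 = 1.420 mg/L

1.42 mg/L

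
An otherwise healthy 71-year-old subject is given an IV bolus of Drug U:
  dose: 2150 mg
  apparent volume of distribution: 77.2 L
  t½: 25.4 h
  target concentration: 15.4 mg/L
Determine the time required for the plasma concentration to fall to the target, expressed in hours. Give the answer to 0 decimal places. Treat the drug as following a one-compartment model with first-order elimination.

22 h

C₀ = Dose / Vd = 2150 / 77.2 = 27.85 mg/L
k = ln2 / t½ = 0.693147 / 25.4 = 0.02729 h⁻¹
t = ln(C₀ / C) / k = ln(27.85 / 15.4) / 0.02729
  = ln(1.808) / 0.02729 = 0.5922 / 0.02729 = 21.70 h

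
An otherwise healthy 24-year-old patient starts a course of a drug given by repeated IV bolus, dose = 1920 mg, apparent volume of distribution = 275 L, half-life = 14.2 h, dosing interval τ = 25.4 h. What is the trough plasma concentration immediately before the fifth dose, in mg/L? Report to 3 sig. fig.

C₀ per dose = Dose / Vd = 1920 / 275 = 6.982 mg/L
k = ln2 / t½ = 0.693147 / 14.2 = 0.04881 h⁻¹
Fraction remaining after one interval: r = e^(−kτ) = e^(−0.04881 × 25.4) = 0.2894
Before dose 5, 4 doses have been given (aged 1τ, 2τ, 3τ, 4τ).
C_trough = C₀ × (r + r² + … + r^4) = C₀ × r(1−r^4)/(1−r)
        = 6.982 × 0.2894 × (1 − 0.007014) / (1 − 0.2894) = 2.824 mg/L

2.82 mg/L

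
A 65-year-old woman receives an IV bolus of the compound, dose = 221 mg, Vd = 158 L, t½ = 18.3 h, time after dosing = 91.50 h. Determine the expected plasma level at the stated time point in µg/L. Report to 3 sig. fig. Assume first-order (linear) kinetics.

C₀ = Dose / Vd = 221.0 / 158 = 1.399 mg/L
k = ln2 / t½ = 0.693147 / 18.3 = 0.03788 h⁻¹
t / t½ = 91.50 / 18.3 = 5 half-lives
C = C₀ × (1/2)^5 = 1.399 × 0.03125 = 0.04372 mg/L
Convert: 0.04372 mg/L × 1000 = 43.72 µg/L

43.7 µg/L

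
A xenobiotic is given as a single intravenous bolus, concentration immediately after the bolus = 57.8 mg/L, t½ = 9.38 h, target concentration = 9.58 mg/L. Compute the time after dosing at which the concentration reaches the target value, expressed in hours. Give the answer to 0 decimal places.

24 h

k = ln2 / t½ = 0.693147 / 9.38 = 0.07390 h⁻¹
t = ln(C₀ / C) / k = ln(57.80 / 9.58) / 0.07390
  = ln(6.033) / 0.07390 = 1.797 / 0.07390 = 24.32 h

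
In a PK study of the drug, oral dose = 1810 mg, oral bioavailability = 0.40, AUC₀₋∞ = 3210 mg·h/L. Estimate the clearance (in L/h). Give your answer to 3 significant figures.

0.226 L/h

CL = F·Dose / AUC = 0.40 × 1810 / 3210 = 0.2255 L/h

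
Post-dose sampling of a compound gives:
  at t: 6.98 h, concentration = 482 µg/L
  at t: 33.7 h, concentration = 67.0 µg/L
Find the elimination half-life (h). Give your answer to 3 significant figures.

9.39 h

k = ln(C₁/C₂) / (t₂ − t₁) = ln(482/67.0) / (33.7 − 6.98)
  = 1.973 / 26.72 = 0.07384 h⁻¹
t½ = ln2 / k = 0.693147 / 0.07384 = 9.387 h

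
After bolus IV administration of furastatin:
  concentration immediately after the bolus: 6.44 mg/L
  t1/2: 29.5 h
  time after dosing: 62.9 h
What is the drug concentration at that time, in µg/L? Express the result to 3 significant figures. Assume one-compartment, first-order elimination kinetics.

k = ln2 / t½ = 0.693147 / 29.5 = 0.02350 h⁻¹
C = C₀ · e^(−k·t) = 6.440 × e^(−0.02350 × 62.9)
  = 6.440 × 0.2281 = 1.469 mg/L
Convert: 1.469 mg/L × 1000 = 1469 µg/L

1470 µg/L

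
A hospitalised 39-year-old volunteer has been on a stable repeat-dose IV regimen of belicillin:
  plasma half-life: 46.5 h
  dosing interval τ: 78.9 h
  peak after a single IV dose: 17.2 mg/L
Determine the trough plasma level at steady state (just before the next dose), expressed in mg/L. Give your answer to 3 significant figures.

7.67 mg/L

k = ln2 / t½ = 0.693147 / 46.5 = 0.01491 h⁻¹
e^(−kτ) = e^(−0.01491 × 78.9) = 0.3084
Accumulation ratio R = 1 / (1 − e^(−kτ)) = 1 / (1 − 0.3084) = 1.446
Steady-state trough = C₀ × R × e^(−kτ) = 17.2 × 1.446 × 0.3084 = 7.670 mg/L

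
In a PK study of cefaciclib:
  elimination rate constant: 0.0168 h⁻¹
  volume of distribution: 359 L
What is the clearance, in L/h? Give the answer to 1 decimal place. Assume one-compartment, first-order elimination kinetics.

CL = k × Vd = 0.0168 × 359 = 6.031 L/h

6.0 L/h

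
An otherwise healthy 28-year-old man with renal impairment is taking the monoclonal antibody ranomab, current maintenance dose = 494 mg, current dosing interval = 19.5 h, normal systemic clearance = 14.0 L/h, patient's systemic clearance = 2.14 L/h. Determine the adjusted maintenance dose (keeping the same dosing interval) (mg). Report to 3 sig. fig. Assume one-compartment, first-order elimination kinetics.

75.5 mg

To keep the same average steady-state level, dosing rate must scale with clearance.
CL ratio = 2.14 / 14.0 = 0.1529
New dose (same interval) = 494 × 0.1529 = 75.53 mg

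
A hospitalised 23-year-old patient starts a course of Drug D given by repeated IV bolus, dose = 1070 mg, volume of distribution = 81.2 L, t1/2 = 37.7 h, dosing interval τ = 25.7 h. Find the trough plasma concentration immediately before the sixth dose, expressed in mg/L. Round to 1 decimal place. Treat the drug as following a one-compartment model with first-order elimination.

C₀ per dose = Dose / Vd = 1070 / 81.2 = 13.18 mg/L
k = ln2 / t½ = 0.693147 / 37.7 = 0.01839 h⁻¹
Fraction remaining after one interval: r = e^(−kτ) = e^(−0.01839 × 25.7) = 0.6234
Before dose 6, 5 doses have been given (aged 1τ, 2τ, 3τ, 4τ, 5τ).
C_trough = C₀ × (r + r² + … + r^5) = C₀ × r(1−r^5)/(1−r)
        = 13.18 × 0.6234 × (1 − 0.09415) / (1 − 0.6234) = 19.76 mg/L

19.8 mg/L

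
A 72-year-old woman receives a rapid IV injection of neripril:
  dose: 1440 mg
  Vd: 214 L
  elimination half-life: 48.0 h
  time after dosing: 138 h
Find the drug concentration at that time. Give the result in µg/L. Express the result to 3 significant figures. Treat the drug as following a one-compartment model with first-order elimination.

C₀ = Dose / Vd = 1440 / 214 = 6.729 mg/L
k = ln2 / t½ = 0.693147 / 48.0 = 0.01444 h⁻¹
C = C₀ · e^(−k·t) = 6.729 × e^(−0.01444 × 138)
  = 6.729 × 0.1363 = 0.9172 mg/L
Convert: 0.9172 mg/L × 1000 = 917.2 µg/L

917 µg/L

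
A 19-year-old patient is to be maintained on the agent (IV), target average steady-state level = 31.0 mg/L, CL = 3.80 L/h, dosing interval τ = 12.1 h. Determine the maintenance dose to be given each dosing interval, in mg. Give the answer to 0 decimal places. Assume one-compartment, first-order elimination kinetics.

1425 mg

At steady state, Dose/τ = Css × CL.
Dose = Css × CL × τ = 31.0 × 3.800 × 12.1 = 1425 mg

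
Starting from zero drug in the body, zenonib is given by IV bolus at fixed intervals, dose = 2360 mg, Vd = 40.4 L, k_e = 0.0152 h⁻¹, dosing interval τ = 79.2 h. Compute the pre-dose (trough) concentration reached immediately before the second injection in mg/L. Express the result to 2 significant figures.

C₀ per dose = Dose / Vd = 2360 / 40.4 = 58.42 mg/L
Fraction remaining after one interval: r = e^(−kτ) = e^(−0.01520 × 79.2) = 0.3000
Before dose 2, 1 dose has been given (aged 1τ).
C_trough = C₀ × r = 58.42 × 0.3000 = 17.53 mg/L

18 mg/L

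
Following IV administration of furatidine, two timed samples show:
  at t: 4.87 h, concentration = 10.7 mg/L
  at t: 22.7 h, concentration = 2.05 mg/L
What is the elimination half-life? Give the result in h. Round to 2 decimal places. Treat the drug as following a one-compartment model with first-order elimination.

k = ln(C₁/C₂) / (t₂ − t₁) = ln(10.7/2.05) / (22.7 − 4.87)
  = 1.652 / 17.83 = 0.09265 h⁻¹
t½ = ln2 / k = 0.693147 / 0.09265 = 7.481 h

7.48 h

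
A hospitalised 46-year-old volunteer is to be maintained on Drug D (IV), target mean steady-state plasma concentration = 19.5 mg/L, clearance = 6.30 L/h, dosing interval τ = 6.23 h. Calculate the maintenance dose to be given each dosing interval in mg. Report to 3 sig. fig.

At steady state, Dose/τ = Css × CL.
Dose = Css × CL × τ = 19.5 × 6.300 × 6.23 = 765.4 mg

765 mg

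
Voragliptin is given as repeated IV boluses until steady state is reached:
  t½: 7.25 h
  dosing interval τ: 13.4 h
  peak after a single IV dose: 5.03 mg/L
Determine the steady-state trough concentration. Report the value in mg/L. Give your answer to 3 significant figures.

1.93 mg/L

k = ln2 / t½ = 0.693147 / 7.25 = 0.09561 h⁻¹
e^(−kτ) = e^(−0.09561 × 13.4) = 0.2777
Accumulation ratio R = 1 / (1 − e^(−kτ)) = 1 / (1 − 0.2777) = 1.384
Steady-state trough = C₀ × R × e^(−kτ) = 5.03 × 1.384 × 0.2777 = 1.933 mg/L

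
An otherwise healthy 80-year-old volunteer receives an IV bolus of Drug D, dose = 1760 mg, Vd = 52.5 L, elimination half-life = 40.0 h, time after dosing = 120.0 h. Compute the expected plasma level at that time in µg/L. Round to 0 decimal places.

4190 µg/L

C₀ = Dose / Vd = 1760 / 52.5 = 33.52 mg/L
k = ln2 / t½ = 0.693147 / 40.0 = 0.01733 h⁻¹
t / t½ = 120.0 / 40.0 = 3 half-lives
C = C₀ × (1/2)^3 = 33.52 × 0.1250 = 4.190 mg/L
Convert: 4.190 mg/L × 1000 = 4190 µg/L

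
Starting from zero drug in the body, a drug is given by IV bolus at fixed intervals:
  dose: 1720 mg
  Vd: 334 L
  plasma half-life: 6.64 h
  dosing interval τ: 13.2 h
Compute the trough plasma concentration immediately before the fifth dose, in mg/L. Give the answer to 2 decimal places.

C₀ per dose = Dose / Vd = 1720 / 334 = 5.150 mg/L
k = ln2 / t½ = 0.693147 / 6.64 = 0.1044 h⁻¹
Fraction remaining after one interval: r = e^(−kτ) = e^(−0.1044 × 13.2) = 0.2521
Before dose 5, 4 doses have been given (aged 1τ, 2τ, 3τ, 4τ).
C_trough = C₀ × (r + r² + … + r^4) = C₀ × r(1−r^4)/(1−r)
        = 5.150 × 0.2521 × (1 − 0.004039) / (1 − 0.2521) = 1.729 mg/L

1.73 mg/L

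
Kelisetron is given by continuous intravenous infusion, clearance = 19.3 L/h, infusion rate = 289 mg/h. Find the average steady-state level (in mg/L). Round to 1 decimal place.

At steady state Css = R₀ / CL = 289 / 19.30 = 14.97 mg/L

15.0 mg/L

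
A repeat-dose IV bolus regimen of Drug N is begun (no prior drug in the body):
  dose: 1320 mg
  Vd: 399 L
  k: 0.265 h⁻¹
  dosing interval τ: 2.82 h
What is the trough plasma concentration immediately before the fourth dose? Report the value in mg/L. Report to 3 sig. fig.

C₀ per dose = Dose / Vd = 1320 / 399 = 3.308 mg/L
Fraction remaining after one interval: r = e^(−kτ) = e^(−0.2650 × 2.82) = 0.4736
Before dose 4, 3 doses have been given (aged 1τ, 2τ, 3τ).
C_trough = C₀ × (r + r² + … + r^3) = C₀ × r(1−r^3)/(1−r)
        = 3.308 × 0.4736 × (1 − 0.1062) / (1 − 0.4736) = 2.660 mg/L

2.66 mg/L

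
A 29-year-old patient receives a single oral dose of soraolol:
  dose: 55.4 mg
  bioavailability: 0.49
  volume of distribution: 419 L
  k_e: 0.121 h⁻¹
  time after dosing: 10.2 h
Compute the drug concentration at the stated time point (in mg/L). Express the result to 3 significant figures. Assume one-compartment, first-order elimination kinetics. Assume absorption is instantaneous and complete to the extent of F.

0.0189 mg/L

Amount reaching circulation = F × Dose = 0.49 × 55.40 = 27.15 mg
C₀ = F·Dose / Vd = 27.15 / 419 = 0.06480 mg/L
C = C₀ · e^(−k·t) = 0.06480 × e^(−0.1210 × 10.2)
  = 0.06480 × 0.2911 = 0.01886 mg/L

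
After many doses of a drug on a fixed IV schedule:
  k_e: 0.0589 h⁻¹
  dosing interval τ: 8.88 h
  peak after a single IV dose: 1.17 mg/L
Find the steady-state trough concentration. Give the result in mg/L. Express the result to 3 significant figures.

e^(−kτ) = e^(−0.05890 × 8.88) = 0.5927
Accumulation ratio R = 1 / (1 − e^(−kτ)) = 1 / (1 − 0.5927) = 2.455
Steady-state trough = C₀ × R × e^(−kτ) = 1.17 × 2.455 × 0.5927 = 1.702 mg/L

1.70 mg/L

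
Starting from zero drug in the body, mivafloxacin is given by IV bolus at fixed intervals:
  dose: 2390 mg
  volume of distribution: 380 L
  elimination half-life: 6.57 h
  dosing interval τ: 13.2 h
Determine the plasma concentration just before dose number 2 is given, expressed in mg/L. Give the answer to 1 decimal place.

C₀ per dose = Dose / Vd = 2390 / 380 = 6.289 mg/L
k = ln2 / t½ = 0.693147 / 6.57 = 0.1055 h⁻¹
Fraction remaining after one interval: r = e^(−kτ) = e^(−0.1055 × 13.2) = 0.2484
Before dose 2, 1 dose has been given (aged 1τ).
C_trough = C₀ × r = 6.289 × 0.2484 = 1.562 mg/L

1.6 mg/L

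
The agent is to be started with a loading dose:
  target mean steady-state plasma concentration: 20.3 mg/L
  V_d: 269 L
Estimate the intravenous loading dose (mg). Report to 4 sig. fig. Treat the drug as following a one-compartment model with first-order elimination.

5461 mg

LD = Css × Vd = 20.3 × 269 = 5461 mg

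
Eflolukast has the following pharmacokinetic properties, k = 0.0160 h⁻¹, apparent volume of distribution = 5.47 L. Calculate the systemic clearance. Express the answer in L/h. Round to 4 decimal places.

0.0875 L/h

CL = k × Vd = 0.0160 × 5.47 = 0.08752 L/h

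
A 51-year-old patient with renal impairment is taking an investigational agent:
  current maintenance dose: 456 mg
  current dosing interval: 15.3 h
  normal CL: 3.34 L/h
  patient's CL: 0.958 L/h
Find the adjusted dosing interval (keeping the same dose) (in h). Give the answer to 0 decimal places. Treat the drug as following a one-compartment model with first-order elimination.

To keep the same average steady-state level, dosing rate must scale with clearance.
CL ratio = 0.958 / 3.34 = 0.2868
New interval (same dose) = 15.3 / 0.2868 = 53.35 h

53 h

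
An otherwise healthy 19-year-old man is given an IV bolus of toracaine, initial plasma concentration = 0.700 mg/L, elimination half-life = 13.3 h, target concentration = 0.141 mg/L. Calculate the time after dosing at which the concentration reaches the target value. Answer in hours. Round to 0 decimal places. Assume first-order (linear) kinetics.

31 h

k = ln2 / t½ = 0.693147 / 13.3 = 0.05212 h⁻¹
t = ln(C₀ / C) / k = ln(0.7000 / 0.141) / 0.05212
  = ln(4.965) / 0.05212 = 1.602 / 0.05212 = 30.74 h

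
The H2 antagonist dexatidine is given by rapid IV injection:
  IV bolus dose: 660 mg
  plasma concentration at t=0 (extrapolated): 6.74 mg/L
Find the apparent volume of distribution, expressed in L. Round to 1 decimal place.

97.9 L

Vd = Dose / C₀ = 660.0 / 6.74 = 97.92 L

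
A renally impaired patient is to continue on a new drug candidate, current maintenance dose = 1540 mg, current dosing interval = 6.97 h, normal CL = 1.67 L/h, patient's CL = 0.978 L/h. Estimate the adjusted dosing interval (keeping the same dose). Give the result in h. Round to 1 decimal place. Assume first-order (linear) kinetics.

To keep the same average steady-state level, dosing rate must scale with clearance.
CL ratio = 0.978 / 1.67 = 0.5856
New interval (same dose) = 6.97 / 0.5856 = 11.90 h

11.9 h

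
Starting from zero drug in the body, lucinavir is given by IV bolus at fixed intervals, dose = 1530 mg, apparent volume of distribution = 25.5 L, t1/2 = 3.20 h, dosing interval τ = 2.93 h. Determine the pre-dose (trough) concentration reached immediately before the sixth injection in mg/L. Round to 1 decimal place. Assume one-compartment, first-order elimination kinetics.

64.9 mg/L

C₀ per dose = Dose / Vd = 1530 / 25.5 = 60.00 mg/L
k = ln2 / t½ = 0.693147 / 3.20 = 0.2166 h⁻¹
Fraction remaining after one interval: r = e^(−kτ) = e^(−0.2166 × 2.93) = 0.5301
Before dose 6, 5 doses have been given (aged 1τ, 2τ, 3τ, 4τ, 5τ).
C_trough = C₀ × (r + r² + … + r^5) = C₀ × r(1−r^5)/(1−r)
        = 60.00 × 0.5301 × (1 − 0.04186) / (1 − 0.5301) = 64.85 mg/L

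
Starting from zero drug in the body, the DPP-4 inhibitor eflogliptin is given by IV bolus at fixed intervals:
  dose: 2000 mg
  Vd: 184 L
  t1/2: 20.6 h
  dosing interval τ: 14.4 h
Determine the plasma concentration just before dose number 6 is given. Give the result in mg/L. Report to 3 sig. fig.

15.9 mg/L

C₀ per dose = Dose / Vd = 2000 / 184 = 10.87 mg/L
k = ln2 / t½ = 0.693147 / 20.6 = 0.03365 h⁻¹
Fraction remaining after one interval: r = e^(−kτ) = e^(−0.03365 × 14.4) = 0.6160
Before dose 6, 5 doses have been given (aged 1τ, 2τ, 3τ, 4τ, 5τ).
C_trough = C₀ × (r + r² + … + r^5) = C₀ × r(1−r^5)/(1−r)
        = 10.87 × 0.6160 × (1 − 0.08870) / (1 − 0.6160) = 15.89 mg/L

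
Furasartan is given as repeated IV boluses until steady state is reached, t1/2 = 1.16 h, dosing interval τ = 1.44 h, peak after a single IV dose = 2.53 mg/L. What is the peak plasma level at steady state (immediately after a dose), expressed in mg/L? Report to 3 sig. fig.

k = ln2 / t½ = 0.693147 / 1.16 = 0.5975 h⁻¹
e^(−kτ) = e^(−0.5975 × 1.44) = 0.4230
Accumulation ratio R = 1 / (1 − e^(−kτ)) = 1 / (1 − 0.4230) = 1.733
Steady-state peak = C₀ × R = 2.53 × 1.733 = 4.384 mg/L

4.38 mg/L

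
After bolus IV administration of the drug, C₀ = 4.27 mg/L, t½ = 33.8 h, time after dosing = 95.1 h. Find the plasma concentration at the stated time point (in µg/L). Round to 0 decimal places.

607 µg/L

k = ln2 / t½ = 0.693147 / 33.8 = 0.02051 h⁻¹
C = C₀ · e^(−k·t) = 4.270 × e^(−0.02051 × 95.1)
  = 4.270 × 0.1422 = 0.6072 mg/L
Convert: 0.6072 mg/L × 1000 = 607.2 µg/L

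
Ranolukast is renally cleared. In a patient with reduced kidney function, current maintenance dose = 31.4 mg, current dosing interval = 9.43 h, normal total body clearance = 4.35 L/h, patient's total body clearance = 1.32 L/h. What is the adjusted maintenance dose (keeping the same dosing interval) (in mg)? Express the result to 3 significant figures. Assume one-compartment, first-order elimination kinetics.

9.53 mg

To keep the same average steady-state level, dosing rate must scale with clearance.
CL ratio = 1.32 / 4.35 = 0.3034
New dose (same interval) = 31.4 × 0.3034 = 9.527 mg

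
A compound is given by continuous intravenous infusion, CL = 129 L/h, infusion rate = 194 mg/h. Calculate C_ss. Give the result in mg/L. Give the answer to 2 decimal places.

At steady state Css = R₀ / CL = 194 / 129.0 = 1.504 mg/L

1.50 mg/L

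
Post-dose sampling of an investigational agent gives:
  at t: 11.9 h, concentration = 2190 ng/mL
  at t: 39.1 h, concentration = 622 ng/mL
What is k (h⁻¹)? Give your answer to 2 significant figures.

0.046 h⁻¹

k = ln(C₁/C₂) / (t₂ − t₁) = ln(2190/622) / (39.1 − 11.9)
  = 1.259 / 27.20 = 0.04629 h⁻¹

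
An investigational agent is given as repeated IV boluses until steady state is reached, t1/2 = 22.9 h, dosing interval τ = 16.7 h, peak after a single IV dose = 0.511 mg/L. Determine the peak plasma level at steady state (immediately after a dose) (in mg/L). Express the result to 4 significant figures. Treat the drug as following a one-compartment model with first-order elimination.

1.288 mg/L

k = ln2 / t½ = 0.693147 / 22.9 = 0.03027 h⁻¹
e^(−kτ) = e^(−0.03027 × 16.7) = 0.6032
Accumulation ratio R = 1 / (1 − e^(−kτ)) = 1 / (1 − 0.6032) = 2.520
Steady-state peak = C₀ × R = 0.511 × 2.520 = 1.288 mg/L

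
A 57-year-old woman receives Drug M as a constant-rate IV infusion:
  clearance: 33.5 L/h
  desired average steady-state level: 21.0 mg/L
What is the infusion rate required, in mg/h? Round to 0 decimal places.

At steady state, infusion rate R₀ = Css × CL = 21.0 × 33.50 = 703.5 mg/h

704 mg/h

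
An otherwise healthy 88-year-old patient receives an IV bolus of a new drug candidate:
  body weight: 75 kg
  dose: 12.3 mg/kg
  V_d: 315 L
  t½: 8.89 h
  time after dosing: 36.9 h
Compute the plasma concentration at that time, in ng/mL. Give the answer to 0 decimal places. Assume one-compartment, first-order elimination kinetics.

Total dose = 12.3 × 75 = 922.5 mg
C₀ = Dose / Vd = 922.5 / 315 = 2.929 mg/L
k = ln2 / t½ = 0.693147 / 8.89 = 0.07797 h⁻¹
C = C₀ · e^(−k·t) = 2.929 × e^(−0.07797 × 36.9)
  = 2.929 × 0.05630 = 0.1649 mg/L
Convert: 0.1649 mg/L × 1000 = 164.9 ng/mL

165 ng/mL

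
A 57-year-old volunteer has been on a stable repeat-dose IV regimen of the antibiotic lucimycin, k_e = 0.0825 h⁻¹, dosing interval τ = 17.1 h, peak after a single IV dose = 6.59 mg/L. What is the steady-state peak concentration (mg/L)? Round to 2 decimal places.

e^(−kτ) = e^(−0.08250 × 17.1) = 0.2440
Accumulation ratio R = 1 / (1 − e^(−kτ)) = 1 / (1 − 0.2440) = 1.323
Steady-state peak = C₀ × R = 6.59 × 1.323 = 8.719 mg/L

8.72 mg/L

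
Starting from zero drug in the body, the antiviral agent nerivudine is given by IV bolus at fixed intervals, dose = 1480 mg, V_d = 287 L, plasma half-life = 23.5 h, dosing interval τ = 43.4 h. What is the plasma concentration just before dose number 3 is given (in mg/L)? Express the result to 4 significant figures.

1.832 mg/L

C₀ per dose = Dose / Vd = 1480 / 287 = 5.157 mg/L
k = ln2 / t½ = 0.693147 / 23.5 = 0.02950 h⁻¹
Fraction remaining after one interval: r = e^(−kτ) = e^(−0.02950 × 43.4) = 0.2780
Before dose 3, 2 doses have been given (aged 1τ, 2τ).
C_trough = C₀ × (r + r²) = 5.157 × (0.2780 + 0.07728) = 1.832 mg/L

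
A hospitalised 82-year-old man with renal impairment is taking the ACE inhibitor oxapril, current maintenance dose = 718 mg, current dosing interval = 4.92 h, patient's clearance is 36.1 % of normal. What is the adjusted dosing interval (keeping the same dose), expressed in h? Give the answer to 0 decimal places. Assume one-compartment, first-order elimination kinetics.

14 h

To keep the same average steady-state level, dosing rate must scale with clearance.
CL ratio = 36.1 / 100 = 0.3610
New interval (same dose) = 4.92 / 0.3610 = 13.63 h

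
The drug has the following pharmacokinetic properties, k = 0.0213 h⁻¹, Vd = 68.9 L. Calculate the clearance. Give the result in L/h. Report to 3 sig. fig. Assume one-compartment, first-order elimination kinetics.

1.47 L/h

CL = k × Vd = 0.0213 × 68.9 = 1.468 L/h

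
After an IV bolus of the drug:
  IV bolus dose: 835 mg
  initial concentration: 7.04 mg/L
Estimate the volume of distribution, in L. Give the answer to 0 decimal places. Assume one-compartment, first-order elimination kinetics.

Vd = Dose / C₀ = 835.0 / 7.04 = 118.6 L

119 L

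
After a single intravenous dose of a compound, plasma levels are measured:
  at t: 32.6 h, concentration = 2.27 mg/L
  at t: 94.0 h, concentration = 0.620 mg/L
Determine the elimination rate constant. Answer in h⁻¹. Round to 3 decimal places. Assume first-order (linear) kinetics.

0.021 h⁻¹

k = ln(C₁/C₂) / (t₂ − t₁) = ln(2.27/0.620) / (94.0 − 32.6)
  = 1.298 / 61.40 = 0.02114 h⁻¹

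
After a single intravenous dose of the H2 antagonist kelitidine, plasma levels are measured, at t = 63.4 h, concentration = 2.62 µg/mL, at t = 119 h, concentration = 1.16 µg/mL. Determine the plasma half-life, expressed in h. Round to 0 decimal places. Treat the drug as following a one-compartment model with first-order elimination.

47 h

k = ln(C₁/C₂) / (t₂ − t₁) = ln(2.62/1.16) / (119 − 63.4)
  = 0.8148 / 55.60 = 0.01465 h⁻¹
t½ = ln2 / k = 0.693147 / 0.01465 = 47.31 h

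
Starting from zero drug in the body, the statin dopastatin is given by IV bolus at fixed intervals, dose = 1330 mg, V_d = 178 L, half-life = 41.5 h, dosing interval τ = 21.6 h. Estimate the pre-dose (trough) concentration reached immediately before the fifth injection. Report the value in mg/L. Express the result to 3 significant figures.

13.1 mg/L

C₀ per dose = Dose / Vd = 1330 / 178 = 7.472 mg/L
k = ln2 / t½ = 0.693147 / 41.5 = 0.01670 h⁻¹
Fraction remaining after one interval: r = e^(−kτ) = e^(−0.01670 × 21.6) = 0.6972
Before dose 5, 4 doses have been given (aged 1τ, 2τ, 3τ, 4τ).
C_trough = C₀ × (r + r² + … + r^4) = C₀ × r(1−r^4)/(1−r)
        = 7.472 × 0.6972 × (1 − 0.2363) / (1 − 0.6972) = 13.14 mg/L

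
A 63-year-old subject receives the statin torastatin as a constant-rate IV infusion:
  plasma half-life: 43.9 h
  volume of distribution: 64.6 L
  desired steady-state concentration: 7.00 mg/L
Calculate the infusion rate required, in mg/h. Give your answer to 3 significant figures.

7.14 mg/h

k = ln2 / t½ = 0.693147 / 43.9 = 0.01579 h⁻¹
CL = k × Vd = 0.01579 × 64.6 = 1.020 L/h
At steady state, infusion rate R₀ = Css × CL = 7.00 × 1.020 = 7.140 mg/h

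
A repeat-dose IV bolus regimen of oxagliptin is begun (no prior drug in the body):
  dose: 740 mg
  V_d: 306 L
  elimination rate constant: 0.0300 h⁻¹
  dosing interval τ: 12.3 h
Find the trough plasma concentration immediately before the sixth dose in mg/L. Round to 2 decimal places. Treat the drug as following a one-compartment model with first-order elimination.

4.56 mg/L

C₀ per dose = Dose / Vd = 740 / 306 = 2.418 mg/L
Fraction remaining after one interval: r = e^(−kτ) = e^(−0.03000 × 12.3) = 0.6914
Before dose 6, 5 doses have been given (aged 1τ, 2τ, 3τ, 4τ, 5τ).
C_trough = C₀ × (r + r² + … + r^5) = C₀ × r(1−r^5)/(1−r)
        = 2.418 × 0.6914 × (1 − 0.1580) / (1 − 0.6914) = 4.561 mg/L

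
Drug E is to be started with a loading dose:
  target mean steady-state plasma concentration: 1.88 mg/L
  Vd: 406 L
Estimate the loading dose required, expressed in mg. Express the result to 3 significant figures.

LD = Css × Vd = 1.88 × 406 = 763.3 mg

763 mg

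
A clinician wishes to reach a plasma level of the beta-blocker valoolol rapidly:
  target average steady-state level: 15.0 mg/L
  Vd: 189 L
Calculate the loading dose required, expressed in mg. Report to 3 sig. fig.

LD = Css × Vd = 15.0 × 189 = 2835 mg

2840 mg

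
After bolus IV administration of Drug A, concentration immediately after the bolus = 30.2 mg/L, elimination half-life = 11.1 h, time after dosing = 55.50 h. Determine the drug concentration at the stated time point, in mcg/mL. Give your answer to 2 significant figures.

0.94 mcg/mL

k = ln2 / t½ = 0.693147 / 11.1 = 0.06245 h⁻¹
t / t½ = 55.50 / 11.1 = 5 half-lives
C = C₀ × (1/2)^5 = 30.20 × 0.03125 = 0.9438 mg/L
(0.9438 mg/L = 0.9438 mcg/mL)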